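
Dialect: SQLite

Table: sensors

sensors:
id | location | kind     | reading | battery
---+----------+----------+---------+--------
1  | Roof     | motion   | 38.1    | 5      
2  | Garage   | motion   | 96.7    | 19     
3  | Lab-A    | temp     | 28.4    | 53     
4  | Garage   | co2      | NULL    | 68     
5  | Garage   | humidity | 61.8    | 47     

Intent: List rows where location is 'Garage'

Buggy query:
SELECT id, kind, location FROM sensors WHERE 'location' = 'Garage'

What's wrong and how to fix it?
Bug: Single quotes denote string literals in SQL; the column name is being compared as a constant string

Fix: Remove the quotes around the column name (or use double quotes for an identifier)

Corrected query:
SELECT id, kind, location FROM sensors WHERE location = 'Garage'

Result:
id | kind     | location
---+----------+---------
2  | motion   | Garage  
4  | co2      | Garage  
5  | humidity | Garage  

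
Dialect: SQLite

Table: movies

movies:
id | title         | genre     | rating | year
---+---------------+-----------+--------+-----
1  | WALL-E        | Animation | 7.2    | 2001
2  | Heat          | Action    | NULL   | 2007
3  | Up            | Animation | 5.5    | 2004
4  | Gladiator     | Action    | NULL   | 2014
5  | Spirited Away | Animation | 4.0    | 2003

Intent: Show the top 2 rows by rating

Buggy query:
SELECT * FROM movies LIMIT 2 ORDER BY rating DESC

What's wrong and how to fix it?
Bug: LIMIT must come after ORDER BY

Fix: Sort with ORDER BY, then apply LIMIT

Corrected query:
SELECT * FROM movies ORDER BY rating DESC LIMIT 2

Result:
id | title  | genre     | rating | year
---+--------+-----------+--------+-----
1  | WALL-E | Animation | 7.2    | 2001
3  | Up     | Animation | 5.5    | 2004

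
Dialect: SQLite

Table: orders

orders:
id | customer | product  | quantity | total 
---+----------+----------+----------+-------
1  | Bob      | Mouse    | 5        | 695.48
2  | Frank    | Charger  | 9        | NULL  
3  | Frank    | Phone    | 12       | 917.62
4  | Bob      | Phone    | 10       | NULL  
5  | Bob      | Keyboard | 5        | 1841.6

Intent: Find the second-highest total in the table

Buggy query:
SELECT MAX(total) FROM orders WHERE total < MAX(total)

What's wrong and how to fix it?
Bug: The inner MAX is an aggregate inside WHERE, which is not allowed

Fix: Put the inner MAX in a scalar subquery

Corrected query:
SELECT MAX(total) FROM orders WHERE total < (SELECT MAX(total) FROM orders)

Result:
MAX(total)
----------
917.62    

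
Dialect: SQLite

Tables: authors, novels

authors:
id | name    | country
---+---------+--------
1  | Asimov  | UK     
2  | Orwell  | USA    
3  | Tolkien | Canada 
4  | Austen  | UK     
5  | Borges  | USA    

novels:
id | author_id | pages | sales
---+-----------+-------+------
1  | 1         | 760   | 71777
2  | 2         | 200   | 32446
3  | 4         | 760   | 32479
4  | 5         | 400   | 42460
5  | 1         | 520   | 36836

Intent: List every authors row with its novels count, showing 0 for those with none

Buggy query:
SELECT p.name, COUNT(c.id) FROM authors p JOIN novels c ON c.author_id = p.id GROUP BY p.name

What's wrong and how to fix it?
Bug: INNER JOIN drops authors rows that have no matching novels rows

Fix: Switch to LEFT JOIN to retain unmatched parent rows

Corrected query:
SELECT p.name, COUNT(c.id) FROM authors p LEFT JOIN novels c ON c.author_id = p.id GROUP BY p.name

Result:
name    | COUNT(c.id)
--------+------------
Asimov  | 2          
Austen  | 1          
Borges  | 1          
Orwell  | 1          
Tolkien | 0          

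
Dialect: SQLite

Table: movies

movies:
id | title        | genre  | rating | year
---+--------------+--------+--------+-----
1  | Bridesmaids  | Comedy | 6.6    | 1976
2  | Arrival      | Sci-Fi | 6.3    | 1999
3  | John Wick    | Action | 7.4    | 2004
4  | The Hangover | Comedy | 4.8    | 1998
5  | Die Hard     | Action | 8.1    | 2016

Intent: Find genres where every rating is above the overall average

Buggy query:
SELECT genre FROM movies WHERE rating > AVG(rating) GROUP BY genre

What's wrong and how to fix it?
Bug: WHERE evaluates per row before aggregation, so AVG() is unavailable

Fix: Use a subquery for AVG and a HAVING MIN(...) filter so the condition holds for every row in the group

Corrected query:
SELECT genre FROM movies GROUP BY genre HAVING MIN(rating) > (SELECT AVG(rating) FROM movies)

Result:
genre 
------
Action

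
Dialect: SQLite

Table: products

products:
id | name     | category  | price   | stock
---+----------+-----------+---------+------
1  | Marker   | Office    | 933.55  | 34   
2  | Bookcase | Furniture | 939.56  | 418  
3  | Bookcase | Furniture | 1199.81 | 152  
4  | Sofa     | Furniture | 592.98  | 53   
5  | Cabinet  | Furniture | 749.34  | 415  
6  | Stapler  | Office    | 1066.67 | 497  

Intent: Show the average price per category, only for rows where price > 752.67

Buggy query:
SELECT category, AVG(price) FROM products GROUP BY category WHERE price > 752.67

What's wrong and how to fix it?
Bug: WHERE cannot follow GROUP BY

Fix: Move the WHERE clause before GROUP BY

Corrected query:
SELECT category, AVG(price) FROM products WHERE price > 752.67 GROUP BY category

Result:
category  | AVG(price)
----------+-----------
Furniture | 1069.685  
Office    | 1000.11   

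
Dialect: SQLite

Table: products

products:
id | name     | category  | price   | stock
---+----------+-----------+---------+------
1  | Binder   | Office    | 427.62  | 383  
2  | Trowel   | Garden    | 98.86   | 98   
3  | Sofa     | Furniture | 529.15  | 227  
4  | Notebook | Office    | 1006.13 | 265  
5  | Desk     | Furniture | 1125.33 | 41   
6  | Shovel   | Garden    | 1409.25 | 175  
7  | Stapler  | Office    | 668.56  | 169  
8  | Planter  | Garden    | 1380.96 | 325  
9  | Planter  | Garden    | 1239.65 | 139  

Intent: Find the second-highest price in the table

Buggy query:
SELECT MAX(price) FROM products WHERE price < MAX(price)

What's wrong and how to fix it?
Bug: The inner MAX is an aggregate inside WHERE, which is not allowed

Fix: Compute the overall MAX in a subquery, then take MAX of rows below it

Corrected query:
SELECT MAX(price) FROM products WHERE price < (SELECT MAX(price) FROM products)

Result:
MAX(price)
----------
1380.96   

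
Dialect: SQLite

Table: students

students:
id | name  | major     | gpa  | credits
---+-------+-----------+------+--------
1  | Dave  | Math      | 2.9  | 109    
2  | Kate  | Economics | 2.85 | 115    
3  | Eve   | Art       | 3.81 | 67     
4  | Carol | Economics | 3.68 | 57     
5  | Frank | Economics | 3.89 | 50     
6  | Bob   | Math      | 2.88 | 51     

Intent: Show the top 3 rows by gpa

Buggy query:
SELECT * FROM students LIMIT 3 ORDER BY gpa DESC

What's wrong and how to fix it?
Bug: ORDER BY cannot follow LIMIT; LIMIT is the final clause

Fix: Sort with ORDER BY, then apply LIMIT

Corrected query:
SELECT * FROM students ORDER BY gpa DESC LIMIT 3

Result:
id | name  | major     | gpa  | credits
---+-------+-----------+------+--------
5  | Frank | Economics | 3.89 | 50     
3  | Eve   | Art       | 3.81 | 67     
4  | Carol | Economics | 3.68 | 57     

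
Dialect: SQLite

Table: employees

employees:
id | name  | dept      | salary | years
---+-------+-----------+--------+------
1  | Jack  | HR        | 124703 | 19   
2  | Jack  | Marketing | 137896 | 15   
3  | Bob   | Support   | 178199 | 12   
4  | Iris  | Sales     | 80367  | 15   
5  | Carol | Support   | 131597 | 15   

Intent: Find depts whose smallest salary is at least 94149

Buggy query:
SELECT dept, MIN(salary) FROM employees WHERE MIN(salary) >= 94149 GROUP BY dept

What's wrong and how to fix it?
Bug: MIN() in WHERE is a misuse of aggregate

Fix: Use HAVING for the per-group MIN condition

Corrected query:
SELECT dept, MIN(salary) FROM employees GROUP BY dept HAVING MIN(salary) >= 94149

Result:
dept      | MIN(salary)
----------+------------
HR        | 124703     
Marketing | 137896     
Support   | 131597     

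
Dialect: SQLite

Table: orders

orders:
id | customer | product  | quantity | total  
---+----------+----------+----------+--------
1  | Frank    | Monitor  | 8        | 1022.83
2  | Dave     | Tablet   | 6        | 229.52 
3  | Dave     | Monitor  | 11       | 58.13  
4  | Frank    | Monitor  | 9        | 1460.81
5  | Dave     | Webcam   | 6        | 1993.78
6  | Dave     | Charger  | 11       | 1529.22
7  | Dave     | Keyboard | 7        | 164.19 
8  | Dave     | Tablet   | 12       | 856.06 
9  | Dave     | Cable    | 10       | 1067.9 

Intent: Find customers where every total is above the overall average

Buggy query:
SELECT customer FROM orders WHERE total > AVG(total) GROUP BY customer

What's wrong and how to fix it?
Bug: WHERE evaluates per row before aggregation, so AVG() is unavailable

Fix: Use a subquery for AVG and a HAVING MIN(...) filter so the condition holds for every row in the group

Corrected query:
SELECT customer FROM orders GROUP BY customer HAVING MIN(total) > (SELECT AVG(total) FROM orders)

Result:
customer
--------
Frank   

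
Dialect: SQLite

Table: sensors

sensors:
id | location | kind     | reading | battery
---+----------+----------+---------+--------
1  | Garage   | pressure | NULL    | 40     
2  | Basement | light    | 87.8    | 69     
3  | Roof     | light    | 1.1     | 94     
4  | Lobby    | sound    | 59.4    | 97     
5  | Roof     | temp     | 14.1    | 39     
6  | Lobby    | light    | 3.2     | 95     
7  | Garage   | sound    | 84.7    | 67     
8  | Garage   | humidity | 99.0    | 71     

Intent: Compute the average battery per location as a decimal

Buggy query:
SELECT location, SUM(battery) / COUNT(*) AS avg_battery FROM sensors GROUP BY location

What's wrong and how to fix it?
Bug: Both operands are integers, so '/' performs integer division and truncates

Fix: Cast one side to REAL so the division keeps the fractional part

Corrected query:
SELECT location, SUM(battery) * 1.0 / COUNT(*) AS avg_battery FROM sensors GROUP BY location

Result:
location | avg_battery
---------+------------
Basement | 69         
Garage   | 59.333333  
Lobby    | 96         
Roof     | 66.5       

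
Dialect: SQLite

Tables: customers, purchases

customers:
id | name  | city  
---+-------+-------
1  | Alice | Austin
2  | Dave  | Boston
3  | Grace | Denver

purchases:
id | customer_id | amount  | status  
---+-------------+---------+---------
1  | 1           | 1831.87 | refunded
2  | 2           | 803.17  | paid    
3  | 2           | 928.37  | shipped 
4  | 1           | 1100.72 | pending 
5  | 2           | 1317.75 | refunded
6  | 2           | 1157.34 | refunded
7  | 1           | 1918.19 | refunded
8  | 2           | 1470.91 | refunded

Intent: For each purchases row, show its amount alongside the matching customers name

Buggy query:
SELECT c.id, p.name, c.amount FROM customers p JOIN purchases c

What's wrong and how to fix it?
Bug: JOIN with no ON clause produces a cartesian product; every purchases row pairs with every customers row

Fix: Specify the join condition linking the foreign key to the parent id

Corrected query:
SELECT c.id, p.name, c.amount FROM customers p JOIN purchases c ON c.customer_id = p.id

Result:
id | name  | amount 
---+-------+--------
1  | Alice | 1831.87
2  | Dave  | 803.17 
3  | Dave  | 928.37 
4  | Alice | 1100.72
5  | Dave  | 1317.75
6  | Dave  | 1157.34
7  | Alice | 1918.19
8  | Dave  | 1470.91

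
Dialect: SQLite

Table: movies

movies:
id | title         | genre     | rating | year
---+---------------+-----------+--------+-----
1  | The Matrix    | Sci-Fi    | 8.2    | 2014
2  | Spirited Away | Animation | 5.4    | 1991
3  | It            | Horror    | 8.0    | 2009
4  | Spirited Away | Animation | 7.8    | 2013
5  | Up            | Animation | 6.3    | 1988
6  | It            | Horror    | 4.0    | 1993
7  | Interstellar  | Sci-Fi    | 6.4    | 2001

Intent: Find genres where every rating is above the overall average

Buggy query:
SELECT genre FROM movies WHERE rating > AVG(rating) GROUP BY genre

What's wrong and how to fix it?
Bug: WHERE evaluates per row before aggregation, so AVG() is unavailable

Fix: Use a subquery for AVG and a HAVING MIN(...) filter so the condition holds for every row in the group

Corrected query:
SELECT genre FROM movies GROUP BY genre HAVING MIN(rating) > (SELECT AVG(rating) FROM movies)

Result:
(no rows)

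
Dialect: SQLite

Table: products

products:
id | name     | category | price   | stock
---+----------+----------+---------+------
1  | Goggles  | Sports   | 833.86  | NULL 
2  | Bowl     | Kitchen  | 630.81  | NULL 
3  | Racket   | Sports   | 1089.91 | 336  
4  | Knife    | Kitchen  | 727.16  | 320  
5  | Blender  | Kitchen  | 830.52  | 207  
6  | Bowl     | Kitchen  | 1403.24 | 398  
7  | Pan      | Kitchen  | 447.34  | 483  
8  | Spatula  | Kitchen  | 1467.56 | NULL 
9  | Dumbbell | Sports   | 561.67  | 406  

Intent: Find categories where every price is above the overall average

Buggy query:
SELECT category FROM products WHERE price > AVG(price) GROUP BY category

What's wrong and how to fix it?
Bug: WHERE evaluates per row before aggregation, so AVG() is unavailable

Fix: Compute the overall average in a scalar subquery and compare each group's MIN against it in HAVING

Corrected query:
SELECT category FROM products GROUP BY category HAVING MIN(price) > (SELECT AVG(price) FROM products)

Result:
(no rows)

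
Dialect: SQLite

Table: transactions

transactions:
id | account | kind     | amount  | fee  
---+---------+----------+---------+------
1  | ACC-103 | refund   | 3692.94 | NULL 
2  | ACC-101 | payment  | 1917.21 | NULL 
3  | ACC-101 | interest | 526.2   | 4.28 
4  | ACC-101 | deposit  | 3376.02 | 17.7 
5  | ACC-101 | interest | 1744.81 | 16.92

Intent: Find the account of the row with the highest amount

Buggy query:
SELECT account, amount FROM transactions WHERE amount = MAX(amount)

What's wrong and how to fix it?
Bug: MAX(amount) is an aggregate and cannot be used directly in WHERE

Fix: Wrap MAX in a scalar subquery so WHERE compares against a single value

Corrected query:
SELECT account, amount FROM transactions WHERE amount = (SELECT MAX(amount) FROM transactions)

Result:
account | amount 
--------+--------
ACC-103 | 3692.94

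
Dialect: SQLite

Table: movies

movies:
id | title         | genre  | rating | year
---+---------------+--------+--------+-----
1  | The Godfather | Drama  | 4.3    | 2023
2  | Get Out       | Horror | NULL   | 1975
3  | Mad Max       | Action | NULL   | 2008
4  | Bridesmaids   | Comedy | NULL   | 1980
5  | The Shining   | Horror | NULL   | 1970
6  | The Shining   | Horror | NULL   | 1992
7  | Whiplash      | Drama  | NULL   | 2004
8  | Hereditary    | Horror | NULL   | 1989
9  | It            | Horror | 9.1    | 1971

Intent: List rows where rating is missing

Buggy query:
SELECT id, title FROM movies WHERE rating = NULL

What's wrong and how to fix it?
Bug: '= NULL' is always unknown in SQL three-valued logic, so no rows match

Fix: Replace '= NULL' with 'IS NULL'

Corrected query:
SELECT id, title FROM movies WHERE rating IS NULL

Result:
id | title      
---+------------
2  | Get Out    
3  | Mad Max    
4  | Bridesmaids
5  | The Shining
6  | The Shining
7  | Whiplash   
8  | Hereditary 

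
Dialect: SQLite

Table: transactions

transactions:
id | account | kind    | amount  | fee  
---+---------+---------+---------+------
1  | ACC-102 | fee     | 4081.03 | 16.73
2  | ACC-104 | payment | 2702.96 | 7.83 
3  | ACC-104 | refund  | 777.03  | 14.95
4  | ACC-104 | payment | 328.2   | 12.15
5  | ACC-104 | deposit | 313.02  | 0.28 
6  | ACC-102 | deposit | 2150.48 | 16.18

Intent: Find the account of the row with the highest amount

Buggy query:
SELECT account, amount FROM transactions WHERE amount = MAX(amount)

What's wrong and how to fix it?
Bug: WHERE is evaluated per row; an aggregate over the whole table isn't defined there

Fix: Use a subquery: WHERE amount = (SELECT MAX(amount) FROM transactions)

Corrected query:
SELECT account, amount FROM transactions WHERE amount = (SELECT MAX(amount) FROM transactions)

Result:
account | amount 
--------+--------
ACC-102 | 4081.03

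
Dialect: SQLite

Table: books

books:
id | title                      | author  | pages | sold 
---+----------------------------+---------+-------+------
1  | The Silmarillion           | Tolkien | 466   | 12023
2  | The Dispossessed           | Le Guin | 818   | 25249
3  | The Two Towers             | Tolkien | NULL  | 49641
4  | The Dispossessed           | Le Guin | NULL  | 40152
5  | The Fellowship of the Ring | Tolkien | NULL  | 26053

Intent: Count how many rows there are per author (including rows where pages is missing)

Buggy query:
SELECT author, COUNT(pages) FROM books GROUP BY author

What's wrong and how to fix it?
Bug: COUNT(pages) skips NULLs, so groups with missing pages are undercounted

Fix: Replace COUNT(pages) with COUNT(*)

Corrected query:
SELECT author, COUNT(*) FROM books GROUP BY author

Result:
author  | COUNT(*)
--------+---------
Le Guin | 2       
Tolkien | 3       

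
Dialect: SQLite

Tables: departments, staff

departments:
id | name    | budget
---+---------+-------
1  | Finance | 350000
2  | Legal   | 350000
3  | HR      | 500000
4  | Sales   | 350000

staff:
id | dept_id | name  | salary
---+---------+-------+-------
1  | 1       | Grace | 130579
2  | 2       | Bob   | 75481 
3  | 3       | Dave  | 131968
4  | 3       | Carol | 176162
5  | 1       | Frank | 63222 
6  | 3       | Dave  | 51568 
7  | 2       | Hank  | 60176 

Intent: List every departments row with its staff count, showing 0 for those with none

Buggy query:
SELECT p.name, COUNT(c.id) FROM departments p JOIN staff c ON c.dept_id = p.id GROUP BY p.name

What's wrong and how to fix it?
Bug: INNER JOIN drops departments rows that have no matching staff rows

Fix: Switch to LEFT JOIN to retain unmatched parent rows

Corrected query:
SELECT p.name, COUNT(c.id) FROM departments p LEFT JOIN staff c ON c.dept_id = p.id GROUP BY p.name

Result:
name    | COUNT(c.id)
--------+------------
Finance | 2          
HR      | 3          
Legal   | 2          
Sales   | 0          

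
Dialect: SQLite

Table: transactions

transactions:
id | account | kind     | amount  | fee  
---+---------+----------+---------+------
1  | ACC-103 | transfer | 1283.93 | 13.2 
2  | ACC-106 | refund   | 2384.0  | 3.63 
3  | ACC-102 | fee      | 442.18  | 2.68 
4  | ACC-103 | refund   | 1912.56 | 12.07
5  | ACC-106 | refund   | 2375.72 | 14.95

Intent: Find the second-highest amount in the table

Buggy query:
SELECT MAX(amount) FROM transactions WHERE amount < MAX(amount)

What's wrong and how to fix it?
Bug: MAX(amount) on the right of the comparison is an aggregate-in-WHERE error

Fix: Put the inner MAX in a scalar subquery

Corrected query:
SELECT MAX(amount) FROM transactions WHERE amount < (SELECT MAX(amount) FROM transactions)

Result:
MAX(amount)
-----------
2375.72    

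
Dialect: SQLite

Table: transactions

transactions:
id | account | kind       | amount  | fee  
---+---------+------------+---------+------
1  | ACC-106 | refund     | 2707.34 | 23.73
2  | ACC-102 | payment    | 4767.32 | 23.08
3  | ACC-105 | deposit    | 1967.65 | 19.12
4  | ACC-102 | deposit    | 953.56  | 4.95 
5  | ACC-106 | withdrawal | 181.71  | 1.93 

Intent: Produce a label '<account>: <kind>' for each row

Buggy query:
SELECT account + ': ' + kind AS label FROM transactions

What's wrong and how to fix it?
Bug: '+' is numeric addition; on text columns SQLite converts them to 0 instead of concatenating

Fix: Replace + with || to concatenate text

Corrected query:
SELECT account || ': ' || kind AS label FROM transactions

Result:
label              
-------------------
ACC-106: refund    
ACC-102: payment   
ACC-105: deposit   
ACC-102: deposit   
ACC-106: withdrawal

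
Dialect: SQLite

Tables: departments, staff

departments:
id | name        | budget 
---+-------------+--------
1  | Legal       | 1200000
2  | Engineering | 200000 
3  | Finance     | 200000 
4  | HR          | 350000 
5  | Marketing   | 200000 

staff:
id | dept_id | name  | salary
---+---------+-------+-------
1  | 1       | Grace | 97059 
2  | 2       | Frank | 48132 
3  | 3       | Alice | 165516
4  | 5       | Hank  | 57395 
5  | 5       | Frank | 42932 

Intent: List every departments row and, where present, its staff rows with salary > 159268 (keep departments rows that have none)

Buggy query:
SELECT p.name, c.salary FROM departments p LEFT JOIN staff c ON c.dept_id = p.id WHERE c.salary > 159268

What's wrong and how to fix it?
Bug: Filtering c.salary in WHERE discards the NULL rows produced by LEFT JOIN, turning it into an inner join

Fix: Put 'c.salary > 159268' in the JOIN's ON clause instead of WHERE

Corrected query:
SELECT p.name, c.salary FROM departments p LEFT JOIN staff c ON c.dept_id = p.id AND c.salary > 159268

Result:
name        | salary
------------+-------
Legal       | NULL  
Engineering | NULL  
Finance     | 165516
HR          | NULL  
Marketing   | NULL  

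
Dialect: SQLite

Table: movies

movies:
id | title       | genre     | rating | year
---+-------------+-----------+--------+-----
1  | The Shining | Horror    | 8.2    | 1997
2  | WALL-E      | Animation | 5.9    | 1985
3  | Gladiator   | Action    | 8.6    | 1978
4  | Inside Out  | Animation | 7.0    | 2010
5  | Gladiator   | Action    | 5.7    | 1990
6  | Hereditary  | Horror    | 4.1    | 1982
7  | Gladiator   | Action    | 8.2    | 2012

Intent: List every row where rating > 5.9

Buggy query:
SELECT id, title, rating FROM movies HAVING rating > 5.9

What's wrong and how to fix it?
Bug: This is a non-aggregate query (no GROUP BY, no aggregates), so in SQLite the HAVING clause is invalid here; a row-level condition belongs in WHERE

Fix: Replace HAVING with WHERE since the condition applies to individual rows

Corrected query:
SELECT id, title, rating FROM movies WHERE rating > 5.9

Result:
id | title       | rating
---+-------------+-------
1  | The Shining | 8.2   
3  | Gladiator   | 8.6   
4  | Inside Out  | 7     
7  | Gladiator   | 8.2   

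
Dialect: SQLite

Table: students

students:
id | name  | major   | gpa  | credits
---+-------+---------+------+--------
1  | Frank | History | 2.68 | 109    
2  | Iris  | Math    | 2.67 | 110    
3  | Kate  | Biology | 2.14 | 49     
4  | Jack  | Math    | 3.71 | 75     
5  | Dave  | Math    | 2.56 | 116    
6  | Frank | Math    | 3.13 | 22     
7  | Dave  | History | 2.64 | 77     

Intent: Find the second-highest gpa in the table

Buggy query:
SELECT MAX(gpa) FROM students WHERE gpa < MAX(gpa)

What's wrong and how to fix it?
Bug: The inner MAX is an aggregate inside WHERE, which is not allowed

Fix: Compute the overall MAX in a subquery, then take MAX of rows below it

Corrected query:
SELECT MAX(gpa) FROM students WHERE gpa < (SELECT MAX(gpa) FROM students)

Result:
MAX(gpa)
--------
3.13    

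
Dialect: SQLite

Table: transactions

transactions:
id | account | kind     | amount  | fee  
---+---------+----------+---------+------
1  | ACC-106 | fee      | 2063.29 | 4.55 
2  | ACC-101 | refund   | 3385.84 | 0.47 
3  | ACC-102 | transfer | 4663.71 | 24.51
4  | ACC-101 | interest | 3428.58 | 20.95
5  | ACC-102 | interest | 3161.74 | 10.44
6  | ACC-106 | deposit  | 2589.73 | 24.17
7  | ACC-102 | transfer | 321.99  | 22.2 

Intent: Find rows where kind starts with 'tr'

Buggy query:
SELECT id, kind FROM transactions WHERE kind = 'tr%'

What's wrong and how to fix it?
Bug: '=' compares the literal string including the % character; pattern matching needs LIKE

Fix: Use LIKE for wildcard pattern matching

Corrected query:
SELECT id, kind FROM transactions WHERE kind LIKE 'tr%'

Result:
id | kind    
---+---------
3  | transfer
7  | transfer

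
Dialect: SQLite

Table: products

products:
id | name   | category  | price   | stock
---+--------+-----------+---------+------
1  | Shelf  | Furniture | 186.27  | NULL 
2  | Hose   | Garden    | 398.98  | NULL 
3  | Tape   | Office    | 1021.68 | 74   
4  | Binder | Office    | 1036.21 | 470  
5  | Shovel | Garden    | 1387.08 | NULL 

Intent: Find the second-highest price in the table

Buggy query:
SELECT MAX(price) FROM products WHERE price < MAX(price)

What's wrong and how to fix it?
Bug: The inner MAX is an aggregate inside WHERE, which is not allowed

Fix: Compute the overall MAX in a subquery, then take MAX of rows below it

Corrected query:
SELECT MAX(price) FROM products WHERE price < (SELECT MAX(price) FROM products)

Result:
MAX(price)
----------
1036.21   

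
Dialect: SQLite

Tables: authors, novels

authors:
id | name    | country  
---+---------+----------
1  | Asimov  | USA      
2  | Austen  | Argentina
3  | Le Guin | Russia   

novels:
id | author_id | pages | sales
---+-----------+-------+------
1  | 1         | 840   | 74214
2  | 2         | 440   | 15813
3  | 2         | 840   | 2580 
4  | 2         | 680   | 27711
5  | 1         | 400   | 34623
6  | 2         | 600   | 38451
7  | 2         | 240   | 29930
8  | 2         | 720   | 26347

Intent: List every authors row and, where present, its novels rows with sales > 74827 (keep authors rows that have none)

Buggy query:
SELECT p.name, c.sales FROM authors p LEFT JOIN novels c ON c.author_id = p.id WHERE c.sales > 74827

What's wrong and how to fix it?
Bug: A WHERE condition on the right-hand table after LEFT JOIN drops unmatched parents

Fix: Put 'c.sales > 74827' in the JOIN's ON clause instead of WHERE

Corrected query:
SELECT p.name, c.sales FROM authors p LEFT JOIN novels c ON c.author_id = p.id AND c.sales > 74827

Result:
name    | sales
--------+------
Asimov  | NULL 
Austen  | NULL 
Le Guin | NULL 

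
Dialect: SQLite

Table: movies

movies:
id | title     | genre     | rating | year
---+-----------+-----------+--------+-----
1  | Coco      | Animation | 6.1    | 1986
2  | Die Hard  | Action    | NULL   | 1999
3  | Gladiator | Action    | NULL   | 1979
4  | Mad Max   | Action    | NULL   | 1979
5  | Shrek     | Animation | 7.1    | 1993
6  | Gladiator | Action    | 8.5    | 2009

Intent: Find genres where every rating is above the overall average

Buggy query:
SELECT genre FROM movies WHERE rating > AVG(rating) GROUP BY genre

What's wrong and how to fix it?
Bug: WHERE evaluates per row before aggregation, so AVG() is unavailable

Fix: Compute the overall average in a scalar subquery and compare each group's MIN against it in HAVING

Corrected query:
SELECT genre FROM movies GROUP BY genre HAVING MIN(rating) > (SELECT AVG(rating) FROM movies)

Result:
genre 
------
Action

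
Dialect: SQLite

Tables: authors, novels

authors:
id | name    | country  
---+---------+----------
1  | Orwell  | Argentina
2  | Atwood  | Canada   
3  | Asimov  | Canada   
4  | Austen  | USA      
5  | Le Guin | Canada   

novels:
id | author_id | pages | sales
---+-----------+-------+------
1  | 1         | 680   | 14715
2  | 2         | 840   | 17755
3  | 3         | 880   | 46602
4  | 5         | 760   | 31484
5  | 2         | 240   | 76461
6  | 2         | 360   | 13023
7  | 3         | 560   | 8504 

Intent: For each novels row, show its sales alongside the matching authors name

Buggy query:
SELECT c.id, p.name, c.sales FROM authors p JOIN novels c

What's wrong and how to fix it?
Bug: JOIN with no ON clause produces a cartesian product; every novels row pairs with every authors row

Fix: Add ON c.author_id = p.id to the JOIN

Corrected query:
SELECT c.id, p.name, c.sales FROM authors p JOIN novels c ON c.author_id = p.id

Result:
id | name    | sales
---+---------+------
1  | Orwell  | 14715
2  | Atwood  | 17755
3  | Asimov  | 46602
4  | Le Guin | 31484
5  | Atwood  | 76461
6  | Atwood  | 13023
7  | Asimov  | 8504 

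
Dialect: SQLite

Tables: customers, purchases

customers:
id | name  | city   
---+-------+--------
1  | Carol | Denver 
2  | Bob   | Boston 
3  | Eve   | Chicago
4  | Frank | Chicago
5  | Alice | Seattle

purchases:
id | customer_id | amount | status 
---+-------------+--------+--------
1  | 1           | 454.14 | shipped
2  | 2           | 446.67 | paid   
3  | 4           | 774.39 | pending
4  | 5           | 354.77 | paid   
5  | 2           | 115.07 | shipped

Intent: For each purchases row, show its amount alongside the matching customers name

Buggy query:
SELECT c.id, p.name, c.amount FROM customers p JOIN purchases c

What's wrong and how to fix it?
Bug: Missing join condition: each purchases row is matched to all customers rows instead of just its own

Fix: Add ON c.customer_id = p.id to the JOIN

Corrected query:
SELECT c.id, p.name, c.amount FROM customers p JOIN purchases c ON c.customer_id = p.id

Result:
id | name  | amount
---+-------+-------
1  | Carol | 454.14
2  | Bob   | 446.67
3  | Frank | 774.39
4  | Alice | 354.77
5  | Bob   | 115.07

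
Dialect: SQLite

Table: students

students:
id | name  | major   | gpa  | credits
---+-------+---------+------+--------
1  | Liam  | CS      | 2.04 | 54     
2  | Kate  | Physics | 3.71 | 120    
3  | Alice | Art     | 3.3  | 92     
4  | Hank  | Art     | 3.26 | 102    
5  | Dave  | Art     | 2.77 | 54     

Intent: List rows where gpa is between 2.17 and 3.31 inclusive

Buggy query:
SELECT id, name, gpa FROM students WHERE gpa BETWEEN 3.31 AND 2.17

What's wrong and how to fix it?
Bug: The bounds are reversed; BETWEEN a AND b requires a <= b to match anything

Fix: Write BETWEEN 2.17 AND 3.31

Corrected query:
SELECT id, name, gpa FROM students WHERE gpa BETWEEN 2.17 AND 3.31

Result:
id | name  | gpa 
---+-------+-----
3  | Alice | 3.3 
4  | Hank  | 3.26
5  | Dave  | 2.77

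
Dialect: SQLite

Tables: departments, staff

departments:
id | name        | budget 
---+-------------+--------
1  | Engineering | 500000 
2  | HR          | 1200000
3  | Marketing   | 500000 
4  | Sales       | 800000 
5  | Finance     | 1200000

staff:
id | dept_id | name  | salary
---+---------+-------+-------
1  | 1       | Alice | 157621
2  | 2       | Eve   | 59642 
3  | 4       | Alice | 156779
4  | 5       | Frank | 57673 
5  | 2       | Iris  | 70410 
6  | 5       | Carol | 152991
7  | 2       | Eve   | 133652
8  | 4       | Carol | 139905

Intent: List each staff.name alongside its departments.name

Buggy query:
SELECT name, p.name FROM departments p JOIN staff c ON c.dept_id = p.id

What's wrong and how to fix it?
Bug: 'name' exists in both joined tables, so the database can't tell which one is meant

Fix: Qualify the column with its table alias (c.name)

Corrected query:
SELECT c.name, p.name FROM departments p JOIN staff c ON c.dept_id = p.id

Result:
name  | name       
------+------------
Alice | Engineering
Eve   | HR         
Alice | Sales      
Frank | Finance    
Iris  | HR         
Carol | Finance    
Eve   | HR         
Carol | Sales      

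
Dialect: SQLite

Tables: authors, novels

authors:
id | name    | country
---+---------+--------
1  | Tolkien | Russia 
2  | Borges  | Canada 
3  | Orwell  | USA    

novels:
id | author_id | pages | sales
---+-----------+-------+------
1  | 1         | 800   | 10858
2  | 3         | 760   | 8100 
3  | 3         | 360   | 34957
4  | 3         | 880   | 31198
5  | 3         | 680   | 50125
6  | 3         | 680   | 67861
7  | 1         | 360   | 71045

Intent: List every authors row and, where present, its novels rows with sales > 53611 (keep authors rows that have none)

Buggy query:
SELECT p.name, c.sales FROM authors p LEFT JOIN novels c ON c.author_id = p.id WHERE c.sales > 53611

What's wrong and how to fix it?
Bug: A WHERE condition on the right-hand table after LEFT JOIN drops unmatched parents

Fix: Put 'c.sales > 53611' in the JOIN's ON clause instead of WHERE

Corrected query:
SELECT p.name, c.sales FROM authors p LEFT JOIN novels c ON c.author_id = p.id AND c.sales > 53611

Result:
name    | sales
--------+------
Tolkien | 71045
Borges  | NULL 
Orwell  | 67861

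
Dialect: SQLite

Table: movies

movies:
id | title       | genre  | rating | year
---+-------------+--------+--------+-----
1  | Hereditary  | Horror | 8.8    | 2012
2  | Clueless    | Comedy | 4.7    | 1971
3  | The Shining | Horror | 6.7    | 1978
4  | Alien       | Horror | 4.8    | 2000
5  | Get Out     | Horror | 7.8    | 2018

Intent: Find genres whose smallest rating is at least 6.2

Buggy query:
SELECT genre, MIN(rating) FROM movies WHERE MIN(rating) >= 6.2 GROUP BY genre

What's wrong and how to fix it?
Bug: MIN() in WHERE is a misuse of aggregate

Fix: Replace WHERE with HAVING after the GROUP BY

Corrected query:
SELECT genre, MIN(rating) FROM movies GROUP BY genre HAVING MIN(rating) >= 6.2

Result:
(no rows)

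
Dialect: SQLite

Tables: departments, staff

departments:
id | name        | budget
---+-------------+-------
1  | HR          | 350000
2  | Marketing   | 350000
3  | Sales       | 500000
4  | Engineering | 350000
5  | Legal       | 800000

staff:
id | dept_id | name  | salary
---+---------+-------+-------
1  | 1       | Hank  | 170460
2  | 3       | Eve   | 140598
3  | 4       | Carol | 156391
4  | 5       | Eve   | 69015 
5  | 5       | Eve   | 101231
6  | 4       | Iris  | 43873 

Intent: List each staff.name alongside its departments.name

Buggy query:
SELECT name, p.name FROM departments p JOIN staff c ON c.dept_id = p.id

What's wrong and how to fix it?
Bug: 'name' exists in both joined tables, so the database can't tell which one is meant

Fix: Prefix ambiguous columns with the table alias

Corrected query:
SELECT c.name, p.name FROM departments p JOIN staff c ON c.dept_id = p.id

Result:
name  | name       
------+------------
Hank  | HR         
Eve   | Sales      
Carol | Engineering
Eve   | Legal      
Eve   | Legal      
Iris  | Engineering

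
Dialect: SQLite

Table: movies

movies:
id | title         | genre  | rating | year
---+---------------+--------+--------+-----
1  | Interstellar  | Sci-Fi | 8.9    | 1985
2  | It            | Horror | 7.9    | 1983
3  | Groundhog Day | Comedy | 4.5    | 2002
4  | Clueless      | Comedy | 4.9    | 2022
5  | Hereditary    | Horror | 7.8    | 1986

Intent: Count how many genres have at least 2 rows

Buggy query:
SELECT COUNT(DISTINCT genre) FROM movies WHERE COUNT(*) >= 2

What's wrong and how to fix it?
Bug: WHERE filters individual rows, not groups, so a group-level COUNT is invalid there

Fix: Group first with HAVING COUNT(*) >= 2, then COUNT the resulting groups

Corrected query:
SELECT COUNT(*) FROM (SELECT genre FROM movies GROUP BY genre HAVING COUNT(*) >= 2)

Result:
COUNT(*)
--------
2       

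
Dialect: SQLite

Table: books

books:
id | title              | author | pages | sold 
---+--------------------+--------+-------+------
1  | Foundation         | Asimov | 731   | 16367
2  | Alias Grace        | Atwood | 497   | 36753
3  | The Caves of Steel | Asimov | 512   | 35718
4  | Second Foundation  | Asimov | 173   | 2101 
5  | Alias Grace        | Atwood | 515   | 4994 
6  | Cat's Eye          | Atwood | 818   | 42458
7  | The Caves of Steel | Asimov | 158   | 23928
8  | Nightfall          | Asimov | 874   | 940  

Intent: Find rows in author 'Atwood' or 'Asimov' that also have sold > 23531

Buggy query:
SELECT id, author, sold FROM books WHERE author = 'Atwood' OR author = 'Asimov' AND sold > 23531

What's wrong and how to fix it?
Bug: AND binds tighter than OR, so this parses as author = 'Atwood' OR (author = 'Asimov' AND sold > 23531)

Fix: Group the OR with parentheses (or use IN), then AND the threshold

Corrected query:
SELECT id, author, sold FROM books WHERE (author = 'Atwood' OR author = 'Asimov') AND sold > 23531

Result:
id | author | sold 
---+--------+------
2  | Atwood | 36753
3  | Asimov | 35718
6  | Atwood | 42458
7  | Asimov | 23928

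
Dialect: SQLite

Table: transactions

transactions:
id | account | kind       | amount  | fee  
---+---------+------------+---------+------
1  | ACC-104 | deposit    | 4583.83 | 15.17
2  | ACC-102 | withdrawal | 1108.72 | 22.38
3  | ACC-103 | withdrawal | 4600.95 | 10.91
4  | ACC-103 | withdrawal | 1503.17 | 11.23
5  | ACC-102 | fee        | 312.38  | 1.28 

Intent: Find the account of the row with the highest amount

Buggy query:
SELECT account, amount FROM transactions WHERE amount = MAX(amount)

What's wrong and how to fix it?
Bug: WHERE is evaluated per row; an aggregate over the whole table isn't defined there

Fix: Wrap MAX in a scalar subquery so WHERE compares against a single value

Corrected query:
SELECT account, amount FROM transactions WHERE amount = (SELECT MAX(amount) FROM transactions)

Result:
account | amount 
--------+--------
ACC-103 | 4600.95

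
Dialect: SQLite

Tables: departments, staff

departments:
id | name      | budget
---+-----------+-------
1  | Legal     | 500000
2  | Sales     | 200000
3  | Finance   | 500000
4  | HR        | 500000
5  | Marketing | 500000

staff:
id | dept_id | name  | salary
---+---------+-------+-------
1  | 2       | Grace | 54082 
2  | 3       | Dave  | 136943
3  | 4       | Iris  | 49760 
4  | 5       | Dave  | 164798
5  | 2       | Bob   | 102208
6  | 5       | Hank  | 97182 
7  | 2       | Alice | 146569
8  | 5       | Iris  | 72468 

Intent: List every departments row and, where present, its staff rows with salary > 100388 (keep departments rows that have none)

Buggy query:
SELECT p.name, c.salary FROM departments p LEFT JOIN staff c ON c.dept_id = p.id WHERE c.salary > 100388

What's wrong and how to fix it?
Bug: Filtering c.salary in WHERE discards the NULL rows produced by LEFT JOIN, turning it into an inner join

Fix: Move the right-table condition into the ON clause so unmatched parents are kept

Corrected query:
SELECT p.name, c.salary FROM departments p LEFT JOIN staff c ON c.dept_id = p.id AND c.salary > 100388

Result:
name      | salary
----------+-------
Legal     | NULL  
Sales     | 102208
Sales     | 146569
Finance   | 136943
HR        | NULL  
Marketing | 164798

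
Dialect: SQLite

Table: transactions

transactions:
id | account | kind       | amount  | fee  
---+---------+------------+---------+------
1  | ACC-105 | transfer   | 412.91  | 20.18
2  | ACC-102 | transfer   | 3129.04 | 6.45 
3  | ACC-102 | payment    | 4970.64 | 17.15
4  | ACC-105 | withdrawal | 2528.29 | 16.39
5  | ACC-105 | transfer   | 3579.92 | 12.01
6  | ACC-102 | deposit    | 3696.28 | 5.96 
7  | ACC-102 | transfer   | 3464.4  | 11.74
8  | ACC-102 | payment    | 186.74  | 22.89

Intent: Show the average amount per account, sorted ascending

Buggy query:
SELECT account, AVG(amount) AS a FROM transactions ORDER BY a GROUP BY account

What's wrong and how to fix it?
Bug: GROUP BY must precede ORDER BY

Fix: Move ORDER BY to the end, after GROUP BY

Corrected query:
SELECT account, AVG(amount) AS a FROM transactions GROUP BY account ORDER BY a

Result:
account | a          
--------+------------
ACC-105 | 2173.706667
ACC-102 | 3089.42    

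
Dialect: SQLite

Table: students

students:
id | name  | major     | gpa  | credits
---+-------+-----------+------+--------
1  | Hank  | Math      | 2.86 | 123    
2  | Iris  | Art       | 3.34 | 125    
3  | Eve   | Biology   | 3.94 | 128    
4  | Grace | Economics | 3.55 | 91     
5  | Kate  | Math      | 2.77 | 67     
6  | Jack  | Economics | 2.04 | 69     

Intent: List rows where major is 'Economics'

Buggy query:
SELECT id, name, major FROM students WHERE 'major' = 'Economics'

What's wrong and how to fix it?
Bug: 'major' in single quotes is a string literal, not the column; the comparison is literal-vs-literal and never true

Fix: Reference the column as major without single quotes

Corrected query:
SELECT id, name, major FROM students WHERE major = 'Economics'

Result:
id | name  | major    
---+-------+----------
4  | Grace | Economics
6  | Jack  | Economics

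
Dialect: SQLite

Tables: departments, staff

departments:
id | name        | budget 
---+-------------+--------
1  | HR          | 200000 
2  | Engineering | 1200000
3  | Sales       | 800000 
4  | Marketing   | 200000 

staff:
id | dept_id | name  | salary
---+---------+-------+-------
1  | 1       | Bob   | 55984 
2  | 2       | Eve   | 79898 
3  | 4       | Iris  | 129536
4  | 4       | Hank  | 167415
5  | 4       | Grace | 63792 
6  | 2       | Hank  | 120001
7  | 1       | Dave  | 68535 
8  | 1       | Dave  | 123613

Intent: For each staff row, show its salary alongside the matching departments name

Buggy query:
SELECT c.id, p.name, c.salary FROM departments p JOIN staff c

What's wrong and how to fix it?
Bug: JOIN with no ON clause produces a cartesian product; every staff row pairs with every departments row

Fix: Specify the join condition linking the foreign key to the parent id

Corrected query:
SELECT c.id, p.name, c.salary FROM departments p JOIN staff c ON c.dept_id = p.id

Result:
id | name        | salary
---+-------------+-------
1  | HR          | 55984 
2  | Engineering | 79898 
3  | Marketing   | 129536
4  | Marketing   | 167415
5  | Marketing   | 63792 
6  | Engineering | 120001
7  | HR          | 68535 
8  | HR          | 123613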